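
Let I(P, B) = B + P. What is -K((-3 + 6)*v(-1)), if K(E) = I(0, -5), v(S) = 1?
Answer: 5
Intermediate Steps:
K(E) = -5 (K(E) = -5 + 0 = -5)
-K((-3 + 6)*v(-1)) = -1*(-5) = 5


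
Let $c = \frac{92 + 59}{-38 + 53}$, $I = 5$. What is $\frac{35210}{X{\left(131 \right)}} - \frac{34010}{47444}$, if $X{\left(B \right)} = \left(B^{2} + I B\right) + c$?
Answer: $\frac{7981790345}{6343049302} \approx 1.2584$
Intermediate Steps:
$c = \frac{151}{15} \approx 10.067$
$X{\left(B \right)} = \frac{151}{15} + B^{2} + 5 B$ ($X{\left(B \right)} = \left(B^{2} + 5 B\right) + \frac{151}{15} = \frac{151}{15} + B^{2} + 5 B$)
$\frac{35210}{X{\left(131 \right)}} - \frac{34010}{47444} = \frac{35210}{\frac{151}{15} + 131^{2} + 5 \cdot 131} - \frac{34010}{47444} = \frac{35210}{\frac{151}{15} + 17161 + 655} - \frac{17005}{23722} = \frac{35210}{\frac{267391}{15}} - \frac{17005}{23722} = 35210 \cdot \frac{15}{267391} - \frac{17005}{23722} = \frac{528150}{267391} - \frac{17005}{23722} = \frac{7981790345}{6343049302}$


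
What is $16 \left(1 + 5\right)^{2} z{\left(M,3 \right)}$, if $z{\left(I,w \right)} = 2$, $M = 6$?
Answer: $1152$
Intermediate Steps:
$16 \left(1 + 5\right)^{2} z{\left(M,3 \right)} = 16 \left(1 + 5\right)^{2} \cdot 2 = 16 \cdot 6^{2} \cdot 2 = 16 \cdot 36 \cdot 2 = 576 \cdot 2 = 1152$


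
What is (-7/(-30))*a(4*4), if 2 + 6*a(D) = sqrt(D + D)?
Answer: -7/90 + 7*sqrt(2)/45 ≈ 0.14221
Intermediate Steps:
a(D) = -1/3 + sqrt(2)*sqrt(D)/6 (a(D) = -1/3 + sqrt(D + D)/6 = -1/3 + sqrt(2*D)/6 = -1/3 + (sqrt(2)*sqrt(D))/6 = -1/3 + sqrt(2)*sqrt(D)/6)
(-7/(-30))*a(4*4) = (-7/(-30))*(-1/3 + sqrt(2)*sqrt(4*4)/6) = (-7*(-1/30))*(-1/3 + sqrt(2)*sqrt(16)/6) = 7*(-1/3 + (1/6)*sqrt(2)*4)/30 = 7*(-1/3 + 2*sqrt(2)/3)/30 = -7/90 + 7*sqrt(2)/45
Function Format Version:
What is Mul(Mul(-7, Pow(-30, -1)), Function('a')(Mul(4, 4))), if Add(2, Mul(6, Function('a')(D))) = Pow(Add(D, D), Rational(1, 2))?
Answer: Add(Rational(-7, 90), Mul(Rational(7, 45), Pow(2, Rational(1, 2)))) ≈ 0.14221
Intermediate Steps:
Function('a')(D) = Add(Rational(-1, 3), Mul(Rational(1, 6), Pow(2, Rational(1, 2)), Pow(D, Rational(1, 2)))) (Function('a')(D) = Add(Rational(-1, 3), Mul(Rational(1, 6), Pow(Add(D, D), Rational(1, 2)))) = Add(Rational(-1, 3), Mul(Rational(1, 6), Pow(Mul(2, D), Rational(1, 2)))) = Add(Rational(-1, 3), Mul(Rational(1, 6), Mul(Pow(2, Rational(1, 2)), Pow(D, Rational(1, 2))))) = Add(Rational(-1, 3), Mul(Rational(1, 6), Pow(2, Rational(1, 2)), Pow(D, Rational(1, 2)))))
Mul(Mul(-7, Pow(-30, -1)), Function('a')(Mul(4, 4))) = Mul(Mul(-7, Pow(-30, -1)), Add(Rational(-1, 3), Mul(Rational(1, 6), Pow(2, Rational(1, 2)), Pow(Mul(4, 4), Rational(1, 2))))) = Mul(Mul(-7, Rational(-1, 30)), Add(Rational(-1, 3), Mul(Rational(1, 6), Pow(2, Rational(1, 2)), Pow(16, Rational(1, 2))))) = Mul(Rational(7, 30), Add(Rational(-1, 3), Mul(Rational(1, 6), Pow(2, Rational(1, 2)), 4))) = Mul(Rational(7, 30), Add(Rational(-1, 3), Mul(Rational(2, 3), Pow(2, Rational(1, 2))))) = Add(Rational(-7, 90), Mul(Rational(7, 45), Pow(2, Rational(1, 2))))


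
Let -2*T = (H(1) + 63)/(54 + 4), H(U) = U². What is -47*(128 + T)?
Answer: -173712/29 ≈ -5990.1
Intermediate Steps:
T = -16/29 (T = -(1² + 63)/(2*(54 + 4)) = -(1 + 63)/(2*58) = -32/58 = -½*32/29 = -16/29 ≈ -0.55172)
-47*(128 + T) = -47*(128 - 16/29) = -47*3696/29 = -173712/29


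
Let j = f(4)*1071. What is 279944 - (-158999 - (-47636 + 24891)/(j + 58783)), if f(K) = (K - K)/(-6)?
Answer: 25802363624/58783 ≈ 4.3894e+5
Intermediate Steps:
f(K) = 0 (f(K) = 0*(-⅙) = 0)
j = 0 (j = 0*1071 = 0)
279944 - (-158999 - (-47636 + 24891)/(j + 58783)) = 279944 - (-158999 - (-47636 + 24891)/(0 + 58783)) = 279944 - (-158999 - (-22745)/58783) = 279944 - (-158999 - 1*(-22745/58783)) = 279944 - (-158999 + 22745/58783) = 279944 - 1*(-9346415472/58783) = 279944 + 9346415472/58783 = 25802363624/58783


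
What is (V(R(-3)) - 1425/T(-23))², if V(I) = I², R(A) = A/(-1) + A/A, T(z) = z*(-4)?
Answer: 2209/8464 ≈ 0.26099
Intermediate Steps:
T(z) = -4*z
R(A) = 1 - A (R(A) = A*(-1) + 1 = -A + 1 = 1 - A)
(V(R(-3)) - 1425/T(-23))² = ((1 - 1*(-3))² - 1425/((-4*(-23))))² = ((1 + 3)² - 1425/92)² = (4² - 1425*1/92)² = (16 - 1425/92)² = (47/92)² = 2209/8464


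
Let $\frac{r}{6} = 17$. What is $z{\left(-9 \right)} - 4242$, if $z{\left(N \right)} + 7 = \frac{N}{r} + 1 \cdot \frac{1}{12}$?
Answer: $- \frac{866797}{204} \approx -4249.0$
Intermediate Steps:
$r = 102$ ($r = 6 \cdot 17 = 102$)
$z{\left(N \right)} = - \frac{83}{12} + \frac{N}{102}$ ($z{\left(N \right)} = -7 + \left(\frac{N}{102} + 1 \cdot \frac{1}{12}\right) = -7 + \left(N \frac{1}{102} + 1 \cdot \frac{1}{12}\right) = -7 + \left(\frac{N}{102} + \frac{1}{12}\right) = -7 + \left(\frac{1}{12} + \frac{N}{102}\right) = - \frac{83}{12} + \frac{N}{102}$)
$z{\left(-9 \right)} - 4242 = \left(- \frac{83}{12} + \frac{1}{102} \left(-9\right)\right) - 4242 = \left(- \frac{83}{12} - \frac{3}{34}\right) - 4242 = - \frac{1429}{204} - 4242 = - \frac{866797}{204}$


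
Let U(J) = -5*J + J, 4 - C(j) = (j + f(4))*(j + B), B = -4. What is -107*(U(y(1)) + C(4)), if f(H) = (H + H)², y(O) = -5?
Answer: -2568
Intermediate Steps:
f(H) = 4*H² (f(H) = (2*H)² = 4*H²)
C(j) = 4 - (-4 + j)*(64 + j) (C(j) = 4 - (j + 4*4²)*(j - 4) = 4 - (j + 4*16)*(-4 + j) = 4 - (j + 64)*(-4 + j) = 4 - (64 + j)*(-4 + j) = 4 - (-4 + j)*(64 + j))
U(J) = -4*J
-107*(U(y(1)) + C(4)) = -107*(-4*(-5) + (260 - 1*4² - 60*4)) = -107*(20 + (260 - 1*16 - 240)) = -107*(20 + (260 - 16 - 240)) = -107*(20 + 4) = -107*24 = -2568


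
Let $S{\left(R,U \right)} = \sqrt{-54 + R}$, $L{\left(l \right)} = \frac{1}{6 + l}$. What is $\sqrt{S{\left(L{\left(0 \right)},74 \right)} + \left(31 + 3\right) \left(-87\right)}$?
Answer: $\frac{\sqrt{-106488 + 6 i \sqrt{1938}}}{6} \approx 0.067452 + 54.388 i$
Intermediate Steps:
$\sqrt{S{\left(L{\left(0 \right)},74 \right)} + \left(31 + 3\right) \left(-87\right)} = \sqrt{\sqrt{-54 + \frac{1}{6 + 0}} + \left(31 + 3\right) \left(-87\right)} = \sqrt{\sqrt{-54 + \frac{1}{6}} + 34 \left(-87\right)} = \sqrt{\sqrt{-54 + \frac{1}{6}} - 2958} = \sqrt{\sqrt{- \frac{323}{6}} - 2958} = \sqrt{\frac{i \sqrt{1938}}{6} - 2958} = \sqrt{-2958 + \frac{i \sqrt{1938}}{6}}$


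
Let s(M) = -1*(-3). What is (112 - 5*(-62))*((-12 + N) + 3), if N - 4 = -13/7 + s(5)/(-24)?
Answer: -82501/28 ≈ -2946.5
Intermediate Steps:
s(M) = 3
N = 113/56 (N = 4 + (-13/7 + 3/(-24)) = 4 + (-13*1/7 + 3*(-1/24)) = 4 + (-13/7 - 1/8) = 4 - 111/56 = 113/56 ≈ 2.0179)
(112 - 5*(-62))*((-12 + N) + 3) = (112 - 5*(-62))*((-12 + 113/56) + 3) = (112 + 310)*(-559/56 + 3) = 422*(-391/56) = -82501/28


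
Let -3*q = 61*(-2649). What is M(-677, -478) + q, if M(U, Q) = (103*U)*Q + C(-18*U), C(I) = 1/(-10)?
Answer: 333852809/10 ≈ 3.3385e+7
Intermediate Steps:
q = 53863 (q = -61*(-2649)/3 = -⅓*(-161589) = 53863)
C(I) = -⅒
M(U, Q) = -⅒ + 103*Q*U (M(U, Q) = (103*U)*Q - ⅒ = 103*Q*U - ⅒ = -⅒ + 103*Q*U)
M(-677, -478) + q = (-⅒ + 103*(-478)*(-677)) + 53863 = (-⅒ + 33331418) + 53863 = 333314179/10 + 53863 = 333852809/10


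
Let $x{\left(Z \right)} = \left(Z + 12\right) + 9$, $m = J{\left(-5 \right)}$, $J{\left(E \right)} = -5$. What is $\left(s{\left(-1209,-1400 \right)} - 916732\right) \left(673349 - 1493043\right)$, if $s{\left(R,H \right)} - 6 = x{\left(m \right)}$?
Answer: $751421686740$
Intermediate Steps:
$m = -5$
$x{\left(Z \right)} = 21 + Z$ ($x{\left(Z \right)} = \left(12 + Z\right) + 9 = 21 + Z$)
$s{\left(R,H \right)} = 22$ ($s{\left(R,H \right)} = 6 + \left(21 - 5\right) = 6 + 16 = 22$)
$\left(s{\left(-1209,-1400 \right)} - 916732\right) \left(673349 - 1493043\right) = \left(22 - 916732\right) \left(673349 - 1493043\right) = \left(-916710\right) \left(-819694\right) = 751421686740$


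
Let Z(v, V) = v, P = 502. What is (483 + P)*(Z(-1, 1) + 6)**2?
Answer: 24625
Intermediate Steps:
(483 + P)*(Z(-1, 1) + 6)**2 = (483 + 502)*(-1 + 6)**2 = 985*5**2 = 985*25 = 24625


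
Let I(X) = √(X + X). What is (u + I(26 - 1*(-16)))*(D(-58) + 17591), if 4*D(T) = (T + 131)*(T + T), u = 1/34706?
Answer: 7737/17353 + 30948*√21 ≈ 1.4182e+5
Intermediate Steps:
u = 1/34706 ≈ 2.8813e-5
D(T) = T*(131 + T)/2 (D(T) = ((T + 131)*(T + T))/4 = ((131 + T)*(2*T))/4 = (2*T*(131 + T))/4 = T*(131 + T)/2)
I(X) = √2*√X (I(X) = √(2*X) = √2*√X)
(u + I(26 - 1*(-16)))*(D(-58) + 17591) = (1/34706 + √2*√(26 - 1*(-16)))*((½)*(-58)*(131 - 58) + 17591) = (1/34706 + √2*√(26 + 16))*((½)*(-58)*73 + 17591) = (1/34706 + √2*√42)*(-2117 + 17591) = (1/34706 + 2*√21)*15474 = 7737/17353 + 30948*√21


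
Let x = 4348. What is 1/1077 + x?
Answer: 4682797/1077 ≈ 4348.0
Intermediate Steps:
1/1077 + x = 1/1077 + 4348 = 4682797/1077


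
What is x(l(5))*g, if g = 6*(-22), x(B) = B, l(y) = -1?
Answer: 132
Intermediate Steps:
g = -132
x(l(5))*g = -1*(-132) = 132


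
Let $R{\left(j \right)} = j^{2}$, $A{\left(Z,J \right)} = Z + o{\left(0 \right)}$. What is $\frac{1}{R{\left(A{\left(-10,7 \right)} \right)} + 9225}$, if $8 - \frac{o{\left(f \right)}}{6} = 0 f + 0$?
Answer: $\frac{1}{10669} \approx 9.3729 \cdot 10^{-5}$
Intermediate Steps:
$o{\left(f \right)} = 48$ ($o{\left(f \right)} = 48 - 6 \left(0 f + 0\right) = 48 - 6 \left(0 + 0\right) = 48 - 0 = 48 + 0 = 48$)
$A{\left(Z,J \right)} = 48 + Z$ ($A{\left(Z,J \right)} = Z + 48 = 48 + Z$)
$\frac{1}{R{\left(A{\left(-10,7 \right)} \right)} + 9225} = \frac{1}{\left(48 - 10\right)^{2} + 9225} = \frac{1}{38^{2} + 9225} = \frac{1}{1444 + 9225} = \frac{1}{10669}$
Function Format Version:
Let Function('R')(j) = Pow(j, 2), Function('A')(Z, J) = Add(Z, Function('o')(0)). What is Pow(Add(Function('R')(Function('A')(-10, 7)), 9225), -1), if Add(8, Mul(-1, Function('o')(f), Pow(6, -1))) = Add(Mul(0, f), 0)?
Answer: Rational(1, 10669) ≈ 9.3729e-5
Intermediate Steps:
Function('o')(f) = 48 (Function('o')(f) = Add(48, Mul(-6, Add(Mul(0, f), 0))) = Add(48, Mul(-6, Add(0, 0))) = Add(48, Mul(-6, 0)) = Add(48, 0) = 48)
Function('A')(Z, J) = Add(48, Z) (Function('A')(Z, J) = Add(Z, 48) = Add(48, Z))
Pow(Add(Function('R')(Function('A')(-10, 7)), 9225), -1) = Pow(Add(Pow(Add(48, -10), 2), 9225), -1) = Pow(Add(Pow(38, 2), 9225), -1) = Pow(Add(1444, 9225), -1) = Pow(10669, -1) = Rational(1, 10669)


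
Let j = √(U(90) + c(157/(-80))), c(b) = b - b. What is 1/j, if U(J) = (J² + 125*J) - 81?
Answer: √2141/6423 ≈ 0.0072039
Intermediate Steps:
U(J) = -81 + J² + 125*J
c(b) = 0
j = 3*√2141 (j = √((-81 + 90² + 125*90) + 0) = √((-81 + 8100 + 11250) + 0) = √(19269 + 0) = √19269 = 3*√2141 ≈ 138.81)
1/j = 1/(3*√2141) = √2141/6423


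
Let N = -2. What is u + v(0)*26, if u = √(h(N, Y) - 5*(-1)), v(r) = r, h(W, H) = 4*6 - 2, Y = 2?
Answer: 3*√3 ≈ 5.1962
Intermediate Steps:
h(W, H) = 22 (h(W, H) = 24 - 2 = 22)
u = 3*√3 (u = √(22 - 5*(-1)) = √(22 + 5) = √27 = 3*√3 ≈ 5.1962)
u + v(0)*26 = 3*√3 + 0*26 = 3*√3 + 0 = 3*√3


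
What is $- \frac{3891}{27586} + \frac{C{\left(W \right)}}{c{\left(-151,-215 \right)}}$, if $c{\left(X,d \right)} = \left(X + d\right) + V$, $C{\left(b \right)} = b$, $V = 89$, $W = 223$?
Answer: $- \frac{7229485}{7641322} \approx -0.9461$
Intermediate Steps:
$c{\left(X,d \right)} = 89 + X + d$ ($c{\left(X,d \right)} = \left(X + d\right) + 89 = 89 + X + d$)
$- \frac{3891}{27586} + \frac{C{\left(W \right)}}{c{\left(-151,-215 \right)}} = - \frac{3891}{27586} + \frac{223}{89 - 151 - 215} = \left(-3891\right) \frac{1}{27586} + \frac{223}{-277} = - \frac{3891}{27586} + 223 \left(- \frac{1}{277}\right) = - \frac{3891}{27586} - \frac{223}{277} = - \frac{7229485}{7641322}$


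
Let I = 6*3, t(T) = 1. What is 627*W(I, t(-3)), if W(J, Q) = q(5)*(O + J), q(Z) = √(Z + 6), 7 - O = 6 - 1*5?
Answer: 15048*√11 ≈ 49909.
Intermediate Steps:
O = 6 (O = 7 - (6 - 1*5) = 7 - (6 - 5) = 7 - 1*1 = 7 - 1 = 6)
I = 18
q(Z) = √(6 + Z)
W(J, Q) = √11*(6 + J) (W(J, Q) = √(6 + 5)*(6 + J) = √11*(6 + J))
627*W(I, t(-3)) = 627*(√11*(6 + 18)) = 627*(√11*24) = 627*(24*√11) = 15048*√11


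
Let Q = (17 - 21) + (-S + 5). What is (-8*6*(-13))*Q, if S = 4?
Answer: -1872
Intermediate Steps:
Q = -3 (Q = (17 - 21) + (-1*4 + 5) = -4 + (-4 + 5) = -4 + 1 = -3)
(-8*6*(-13))*Q = (-8*6*(-13))*(-3) = -48*(-13)*(-3) = 624*(-3) = -1872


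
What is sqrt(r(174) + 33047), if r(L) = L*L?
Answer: sqrt(63323) ≈ 251.64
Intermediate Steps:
r(L) = L**2
sqrt(r(174) + 33047) = sqrt(174**2 + 33047) = sqrt(30276 + 33047) = sqrt(63323)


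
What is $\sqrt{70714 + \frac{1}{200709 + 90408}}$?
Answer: $\frac{\sqrt{5992948401411063}}{291117} \approx 265.92$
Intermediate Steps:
$\sqrt{70714 + \frac{1}{200709 + 90408}} = \sqrt{70714 + \frac{1}{291117}} = \sqrt{\frac{20586047539}{291117}} = \frac{\sqrt{5992948401411063}}{291117}$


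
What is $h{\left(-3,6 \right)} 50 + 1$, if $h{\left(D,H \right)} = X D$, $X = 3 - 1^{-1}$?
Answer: $-299$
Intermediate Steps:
$X = 2$ ($X = 3 - 1 = 2$)
$h{\left(D,H \right)} = 2 D$
$h{\left(-3,6 \right)} 50 + 1 = 2 \left(-3\right) 50 + 1 = \left(-6\right) 50 + 1 = -300 + 1 = -299$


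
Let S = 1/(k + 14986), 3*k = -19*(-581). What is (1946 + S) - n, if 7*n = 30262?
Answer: -931790059/391979 ≈ -2377.1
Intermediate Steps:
n = 30262/7 (n = (⅐)*30262 = 30262/7 ≈ 4323.1)
k = 11039/3 (k = (-19*(-581))/3 = (⅓)*11039 = 11039/3 ≈ 3679.7)
S = 3/55997 (S = 1/(11039/3 + 14986) = 1/(55997/3) = 3/55997 ≈ 5.3574e-5)
(1946 + S) - n = (1946 + 3/55997) - 1*30262/7 = 108970165/55997 - 30262/7 = -931790059/391979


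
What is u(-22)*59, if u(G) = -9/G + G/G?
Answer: 1829/22 ≈ 83.136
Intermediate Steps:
u(G) = 1 - 9/G (u(G) = -9/G + 1 = 1 - 9/G)
u(-22)*59 = ((-9 - 22)/(-22))*59 = -1/22*(-31)*59 = (31/22)*59 = 1829/22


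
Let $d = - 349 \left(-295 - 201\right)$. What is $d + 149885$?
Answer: $322989$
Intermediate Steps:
$d = 173104$ ($d = \left(-349\right) \left(-496\right) = 173104$)
$d + 149885 = 173104 + 149885 = 322989$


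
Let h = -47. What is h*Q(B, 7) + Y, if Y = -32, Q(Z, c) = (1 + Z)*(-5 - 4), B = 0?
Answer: 391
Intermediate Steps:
Q(Z, c) = -9 - 9*Z (Q(Z, c) = (1 + Z)*(-9) = -9 - 9*Z)
h*Q(B, 7) + Y = -47*(-9 - 9*0) - 32 = -47*(-9 + 0) - 32 = -47*(-9) - 32 = 423 - 32 = 391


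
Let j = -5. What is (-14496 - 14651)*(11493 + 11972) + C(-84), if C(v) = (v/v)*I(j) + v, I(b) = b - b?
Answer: -683934439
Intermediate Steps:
I(b) = 0
C(v) = v (C(v) = (v/v)*0 + v = 1*0 + v = 0 + v = v)
(-14496 - 14651)*(11493 + 11972) + C(-84) = (-14496 - 14651)*(11493 + 11972) - 84 = -29147*23465 - 84 = -683934355 - 84 = -683934439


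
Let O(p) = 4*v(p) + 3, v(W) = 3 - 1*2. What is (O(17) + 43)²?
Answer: 2500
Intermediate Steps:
v(W) = 1 (v(W) = 3 - 2 = 1)
O(p) = 7 (O(p) = 4*1 + 3 = 4 + 3 = 7)
(O(17) + 43)² = (7 + 43)² = 50² = 2500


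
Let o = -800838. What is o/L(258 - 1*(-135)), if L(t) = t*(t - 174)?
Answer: -88982/9563 ≈ -9.3048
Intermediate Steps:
L(t) = t*(-174 + t)
o/L(258 - 1*(-135)) = -800838*1/((-174 + (258 - 1*(-135)))*(258 - 1*(-135))) = -800838*1/((-174 + (258 + 135))*(258 + 135)) = -800838*1/(393*(-174 + 393)) = -800838/(393*219) = -800838/86067 = -800838*1/86067 = -88982/9563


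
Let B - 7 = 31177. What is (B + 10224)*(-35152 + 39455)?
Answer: 178178624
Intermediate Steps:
B = 31184 (B = 7 + 31177 = 31184)
(B + 10224)*(-35152 + 39455) = (31184 + 10224)*(-35152 + 39455) = 41408*4303 = 178178624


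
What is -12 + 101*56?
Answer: 5644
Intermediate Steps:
-12 + 101*56 = -12 + 5656 = 5644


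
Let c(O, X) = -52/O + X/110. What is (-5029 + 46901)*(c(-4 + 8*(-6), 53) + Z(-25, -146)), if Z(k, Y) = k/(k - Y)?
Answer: 32304248/605 ≈ 53395.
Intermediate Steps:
c(O, X) = -52/O + X/110 (c(O, X) = -52/O + X*(1/110) = -52/O + X/110)
(-5029 + 46901)*(c(-4 + 8*(-6), 53) + Z(-25, -146)) = (-5029 + 46901)*((-52/(-4 + 8*(-6)) + (1/110)*53) - 25/(-25 - 1*(-146))) = 41872*((-52/(-4 - 48) + 53/110) - 25/(-25 + 146)) = 41872*((-52/(-52) + 53/110) - 25/121) = 41872*((-52*(-1/52) + 53/110) - 25*1/121) = 41872*((1 + 53/110) - 25/121) = 41872*(163/110 - 25/121) = 41872*(1543/1210) = 32304248/605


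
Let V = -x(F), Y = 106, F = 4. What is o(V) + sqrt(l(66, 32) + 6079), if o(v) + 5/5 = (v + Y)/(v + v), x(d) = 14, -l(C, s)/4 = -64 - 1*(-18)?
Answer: -30/7 + sqrt(6263) ≈ 74.853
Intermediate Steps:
l(C, s) = 184 (l(C, s) = -4*(-64 - 1*(-18)) = -4*(-64 + 18) = -4*(-46) = 184)
V = -14 (V = -1*14 = -14)
o(v) = -1 + (106 + v)/(2*v) (o(v) = -1 + (v + 106)/(v + v) = -1 + (106 + v)/((2*v)) = -1 + (106 + v)*(1/(2*v)) = -1 + (106 + v)/(2*v))
o(V) + sqrt(l(66, 32) + 6079) = (1/2)*(106 - 1*(-14))/(-14) + sqrt(184 + 6079) = (1/2)*(-1/14)*(106 + 14) + sqrt(6263) = (1/2)*(-1/14)*120 + sqrt(6263) = -30/7 + sqrt(6263)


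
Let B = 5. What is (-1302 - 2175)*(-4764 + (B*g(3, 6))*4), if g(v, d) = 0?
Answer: 16564428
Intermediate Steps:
(-1302 - 2175)*(-4764 + (B*g(3, 6))*4) = (-1302 - 2175)*(-4764 + (5*0)*4) = -3477*(-4764 + 0*4) = -3477*(-4764 + 0) = -3477*(-4764) = 16564428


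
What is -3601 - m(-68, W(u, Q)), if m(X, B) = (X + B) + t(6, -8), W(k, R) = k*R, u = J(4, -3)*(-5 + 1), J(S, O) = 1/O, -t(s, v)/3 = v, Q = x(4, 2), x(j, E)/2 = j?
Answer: -10703/3 ≈ -3567.7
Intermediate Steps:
x(j, E) = 2*j
Q = 8 (Q = 2*4 = 8)
t(s, v) = -3*v
u = 4/3 (u = (-5 + 1)/(-3) = -⅓*(-4) = 4/3 ≈ 1.3333)
W(k, R) = R*k
m(X, B) = 24 + B + X (m(X, B) = (X + B) - 3*(-8) = (B + X) + 24 = 24 + B + X)
-3601 - m(-68, W(u, Q)) = -3601 - (24 + 8*(4/3) - 68) = -3601 - (24 + 32/3 - 68) = -3601 - 1*(-100/3) = -3601 + 100/3 = -10703/3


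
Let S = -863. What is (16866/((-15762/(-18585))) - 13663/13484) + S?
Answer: 673831510955/35422468 ≈ 19023.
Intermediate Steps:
(16866/((-15762/(-18585))) - 13663/13484) + S = (16866/((-15762/(-18585))) - 13663/13484) - 863 = (16866/((-15762*(-1/18585))) - 13663*1/13484) - 863 = (16866/(5254/6195) - 13663/13484) - 863 = (16866*(6195/5254) - 13663/13484) - 863 = (52242435/2627 - 13663/13484) - 863 = 704401100839/35422468 - 863 = 673831510955/35422468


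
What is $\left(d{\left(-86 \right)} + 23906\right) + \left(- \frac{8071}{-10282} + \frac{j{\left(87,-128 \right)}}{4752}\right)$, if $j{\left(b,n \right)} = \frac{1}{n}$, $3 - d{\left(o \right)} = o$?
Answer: $\frac{75035877695467}{3127044096} \approx 23996.0$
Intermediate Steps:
$d{\left(o \right)} = 3 - o$
$\left(d{\left(-86 \right)} + 23906\right) + \left(- \frac{8071}{-10282} + \frac{j{\left(87,-128 \right)}}{4752}\right) = \left(\left(3 - -86\right) + 23906\right) + \left(- \frac{8071}{-10282} + \frac{1}{\left(-128\right) 4752}\right) = \left(\left(3 + 86\right) + 23906\right) - - \frac{2454611947}{3127044096} = \left(89 + 23906\right) + \left(\frac{8071}{10282} - \frac{1}{608256}\right) = 23995 + \frac{2454611947}{3127044096} = \frac{75035877695467}{3127044096}$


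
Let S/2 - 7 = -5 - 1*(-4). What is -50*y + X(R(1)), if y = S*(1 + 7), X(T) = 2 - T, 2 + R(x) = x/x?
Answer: -4797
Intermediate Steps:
S = 12 (S = 14 + 2*(-5 - 1*(-4)) = 14 + 2*(-5 + 4) = 14 + 2*(-1) = 14 - 2 = 12)
R(x) = -1 (R(x) = -2 + x/x = -2 + 1 = -1)
y = 96 (y = 12*(1 + 7) = 12*8 = 96)
-50*y + X(R(1)) = -50*96 + (2 - 1*(-1)) = -4800 + (2 + 1) = -4800 + 3 = -4797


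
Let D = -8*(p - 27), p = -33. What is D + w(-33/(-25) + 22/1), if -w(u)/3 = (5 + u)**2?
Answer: -1203792/625 ≈ -1926.1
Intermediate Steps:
w(u) = -3*(5 + u)**2
D = 480 (D = -8*(-33 - 27) = -8*(-60) = 480)
D + w(-33/(-25) + 22/1) = 480 - 3*(5 + (-33/(-25) + 22/1))**2 = 480 - 3*(5 + (-33*(-1/25) + 22*1))**2 = 480 - 3*(5 + (33/25 + 22))**2 = 480 - 3*(5 + 583/25)**2 = 480 - 3*(708/25)**2 = 480 - 3*501264/625 = 480 - 1503792/625 = -1203792/625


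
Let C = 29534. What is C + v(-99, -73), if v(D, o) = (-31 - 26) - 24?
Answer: 29453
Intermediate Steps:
v(D, o) = -81 (v(D, o) = -57 - 24 = -81)
C + v(-99, -73) = 29534 - 81 = 29453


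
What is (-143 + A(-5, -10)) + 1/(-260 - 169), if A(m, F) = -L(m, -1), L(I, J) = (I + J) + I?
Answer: -56629/429 ≈ -132.00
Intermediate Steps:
L(I, J) = J + 2*I
A(m, F) = 1 - 2*m (A(m, F) = -(-1 + 2*m) = 1 - 2*m)
(-143 + A(-5, -10)) + 1/(-260 - 169) = (-143 + (1 - 2*(-5))) + 1/(-260 - 169) = (-143 + (1 + 10)) + 1/(-429) = (-143 + 11) - 1/429 = -132 - 1/429 = -56629/429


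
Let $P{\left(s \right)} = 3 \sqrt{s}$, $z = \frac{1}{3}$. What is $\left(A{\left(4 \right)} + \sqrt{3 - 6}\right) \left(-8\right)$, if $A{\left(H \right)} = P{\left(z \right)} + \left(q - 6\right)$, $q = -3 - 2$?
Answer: $88 - 8 \sqrt{3} \left(1 + i\right) \approx 74.144 - 13.856 i$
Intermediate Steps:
$q = -5$
$z = \frac{1}{3} \approx 0.33333$
$A{\left(H \right)} = -11 + \sqrt{3}$ ($A{\left(H \right)} = \frac{3}{\sqrt{3}} - 11 = 3 \frac{\sqrt{3}}{3} - 11 = \sqrt{3} - 11 = -11 + \sqrt{3}$)
$\left(A{\left(4 \right)} + \sqrt{3 - 6}\right) \left(-8\right) = \left(\left(-11 + \sqrt{3}\right) + \sqrt{3 - 6}\right) \left(-8\right) = \left(\left(-11 + \sqrt{3}\right) + \sqrt{-3}\right) \left(-8\right) = \left(\left(-11 + \sqrt{3}\right) + i \sqrt{3}\right) \left(-8\right) = \left(-11 + \sqrt{3} + i \sqrt{3}\right) \left(-8\right) = 88 - 8 \sqrt{3} - 8 i \sqrt{3}$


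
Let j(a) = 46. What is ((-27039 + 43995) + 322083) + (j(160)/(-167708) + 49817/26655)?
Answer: 757799864178083/2235128370 ≈ 3.3904e+5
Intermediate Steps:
((-27039 + 43995) + 322083) + (j(160)/(-167708) + 49817/26655) = ((-27039 + 43995) + 322083) + (46/(-167708) + 49817/26655) = (16956 + 322083) + (46*(-1/167708) + 49817*(1/26655)) = 339039 + (-23/83854 + 49817/26655) = 339039 + 4176741653/2235128370 = 757799864178083/2235128370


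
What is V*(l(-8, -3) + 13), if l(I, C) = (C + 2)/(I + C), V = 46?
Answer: 6624/11 ≈ 602.18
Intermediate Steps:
l(I, C) = (2 + C)/(C + I)
V*(l(-8, -3) + 13) = 46*((2 - 3)/(-3 - 8) + 13) = 46*(-1/(-11) + 13) = 46*(-1/11*(-1) + 13) = 46*(1/11 + 13) = 46*(144/11) = 6624/11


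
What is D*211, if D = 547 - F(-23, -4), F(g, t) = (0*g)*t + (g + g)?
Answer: 125123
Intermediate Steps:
F(g, t) = 2*g (F(g, t) = 0*t + 2*g = 0 + 2*g = 2*g)
D = 593 (D = 547 - 2*(-23) = 547 - 1*(-46) = 547 + 46 = 593)
D*211 = 593*211 = 125123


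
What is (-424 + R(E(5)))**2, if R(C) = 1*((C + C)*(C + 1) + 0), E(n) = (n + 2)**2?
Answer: 20034576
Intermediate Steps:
E(n) = (2 + n)**2
R(C) = 2*C*(1 + C) (R(C) = 1*((2*C)*(1 + C) + 0) = 1*(2*C*(1 + C) + 0) = 1*(2*C*(1 + C)) = 2*C*(1 + C))
(-424 + R(E(5)))**2 = (-424 + 2*(2 + 5)**2*(1 + (2 + 5)**2))**2 = (-424 + 2*7**2*(1 + 7**2))**2 = (-424 + 2*49*(1 + 49))**2 = (-424 + 2*49*50)**2 = (-424 + 4900)**2 = 4476**2 = 20034576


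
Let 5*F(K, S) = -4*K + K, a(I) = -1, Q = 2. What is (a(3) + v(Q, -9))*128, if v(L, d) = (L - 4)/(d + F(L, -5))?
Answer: -5248/51 ≈ -102.90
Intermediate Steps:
F(K, S) = -3*K/5 (F(K, S) = (-4*K + K)/5 = (-3*K)/5 = -3*K/5)
v(L, d) = (-4 + L)/(d - 3*L/5) (v(L, d) = (L - 4)/(d - 3*L/5) = (-4 + L)/(d - 3*L/5))
(a(3) + v(Q, -9))*128 = (-1 + 5*(4 - 1*2)/(-5*(-9) + 3*2))*128 = (-1 + 5*(4 - 2)/(45 + 6))*128 = (-1 + 5*2/51)*128 = (-1 + 5*(1/51)*2)*128 = (-1 + 10/51)*128 = -41/51*128 = -5248/51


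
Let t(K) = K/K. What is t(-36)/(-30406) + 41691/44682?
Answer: 105634322/113216741 ≈ 0.93303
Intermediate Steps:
t(K) = 1
t(-36)/(-30406) + 41691/44682 = 1/(-30406) + 41691/44682 = 1*(-1/30406) + 41691*(1/44682) = -1/30406 + 13897/14894 = 105634322/113216741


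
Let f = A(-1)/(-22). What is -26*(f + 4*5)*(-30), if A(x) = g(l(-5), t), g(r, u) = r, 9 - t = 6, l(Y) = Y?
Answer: 173550/11 ≈ 15777.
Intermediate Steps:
t = 3 (t = 9 - 1*6 = 9 - 6 = 3)
A(x) = -5
f = 5/22 (f = -5/(-22) = -5*(-1/22) = 5/22 ≈ 0.22727)
-26*(f + 4*5)*(-30) = -26*(5/22 + 4*5)*(-30) = -26*(5/22 + 20)*(-30) = -26*445/22*(-30) = -5785/11*(-30) = 173550/11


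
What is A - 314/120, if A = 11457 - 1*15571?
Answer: -246997/60 ≈ -4116.6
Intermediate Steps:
A = -4114 (A = 11457 - 15571 = -4114)
A - 314/120 = -4114 - 314/120 = -4114 - 314*1/120 = -4114 - 157/60 = -246997/60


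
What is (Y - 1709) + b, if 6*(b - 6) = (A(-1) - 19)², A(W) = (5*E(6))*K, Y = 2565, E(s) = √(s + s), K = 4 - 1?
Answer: 8233/6 - 190*√3 ≈ 1043.1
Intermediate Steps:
K = 3
E(s) = √2*√s (E(s) = √(2*s) = √2*√s)
A(W) = 30*√3 (A(W) = (5*(√2*√6))*3 = (5*(2*√3))*3 = (10*√3)*3 = 30*√3)
b = 6 + (-19 + 30*√3)²/6 (b = 6 + (30*√3 - 19)²/6 = 6 + (-19 + 30*√3)²/6 ≈ 187.08)
(Y - 1709) + b = (2565 - 1709) + (3097/6 - 190*√3) = 856 + (3097/6 - 190*√3) = 8233/6 - 190*√3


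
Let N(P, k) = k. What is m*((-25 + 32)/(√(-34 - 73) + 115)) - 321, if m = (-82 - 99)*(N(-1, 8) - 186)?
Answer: 10827959/6666 - 112763*I*√107/6666 ≈ 1624.4 - 174.98*I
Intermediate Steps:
m = 32218 (m = (-82 - 99)*(8 - 186) = -181*(-178) = 32218)
m*((-25 + 32)/(√(-34 - 73) + 115)) - 321 = 32218*((-25 + 32)/(√(-34 - 73) + 115)) - 321 = 32218*(7/(√(-107) + 115)) - 321 = 32218*(7/(I*√107 + 115)) - 321 = 32218*(7/(115 + I*√107)) - 321 = 225526/(115 + I*√107) - 321 = -321 + 225526/(115 + I*√107)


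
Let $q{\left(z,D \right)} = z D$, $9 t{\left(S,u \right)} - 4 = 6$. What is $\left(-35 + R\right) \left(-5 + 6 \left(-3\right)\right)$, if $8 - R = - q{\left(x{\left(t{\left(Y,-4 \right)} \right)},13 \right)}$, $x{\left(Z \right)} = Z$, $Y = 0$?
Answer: $\frac{2599}{9} \approx 288.78$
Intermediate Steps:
$t{\left(S,u \right)} = \frac{10}{9}$ ($t{\left(S,u \right)} = \frac{4}{9} + \frac{1}{9} \cdot 6 = \frac{4}{9} + \frac{2}{3} = \frac{10}{9}$)
$q{\left(z,D \right)} = D z$
$R = \frac{202}{9}$ ($R = 8 - - \frac{13 \cdot 10}{9} = 8 - \left(-1\right) \frac{130}{9} = 8 - - \frac{130}{9} = 8 + \frac{130}{9} = \frac{202}{9} \approx 22.444$)
$\left(-35 + R\right) \left(-5 + 6 \left(-3\right)\right) = \left(-35 + \frac{202}{9}\right) \left(-5 + 6 \left(-3\right)\right) = - \frac{113 \left(-5 - 18\right)}{9} = \left(- \frac{113}{9}\right) \left(-23\right) = \frac{2599}{9}$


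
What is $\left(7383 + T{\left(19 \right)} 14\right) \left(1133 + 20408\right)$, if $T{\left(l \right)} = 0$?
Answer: $159037203$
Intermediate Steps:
$\left(7383 + T{\left(19 \right)} 14\right) \left(1133 + 20408\right) = \left(7383 + 0 \cdot 14\right) \left(1133 + 20408\right) = \left(7383 + 0\right) 21541 = 7383 \cdot 21541 = 159037203$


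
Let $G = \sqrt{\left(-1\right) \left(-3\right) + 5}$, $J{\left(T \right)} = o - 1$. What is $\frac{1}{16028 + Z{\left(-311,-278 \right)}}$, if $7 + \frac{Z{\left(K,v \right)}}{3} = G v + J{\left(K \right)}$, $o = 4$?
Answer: $\frac{1001}{15684238} + \frac{417 \sqrt{2}}{62736952} \approx 7.3222 \cdot 10^{-5}$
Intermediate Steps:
$J{\left(T \right)} = 3$ ($J{\left(T \right)} = 4 - 1 = 3$)
$G = 2 \sqrt{2}$ ($G = \sqrt{3 + 5} = \sqrt{8} = 2 \sqrt{2} \approx 2.8284$)
$Z{\left(K,v \right)} = -12 + 6 v \sqrt{2}$ ($Z{\left(K,v \right)} = -21 + 3 \left(2 \sqrt{2} v + 3\right) = -21 + 3 \left(2 v \sqrt{2} + 3\right) = -21 + 3 \left(3 + 2 v \sqrt{2}\right) = -21 + \left(9 + 6 v \sqrt{2}\right) = -12 + 6 v \sqrt{2}$)
$\frac{1}{16028 + Z{\left(-311,-278 \right)}} = \frac{1}{16028 + \left(-12 + 6 \left(-278\right) \sqrt{2}\right)} = \frac{1}{16028 - \left(12 + 1668 \sqrt{2}\right)} = \frac{1}{16016 - 1668 \sqrt{2}}$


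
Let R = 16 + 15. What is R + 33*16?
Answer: 559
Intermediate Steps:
R = 31
R + 33*16 = 31 + 33*16 = 31 + 528 = 559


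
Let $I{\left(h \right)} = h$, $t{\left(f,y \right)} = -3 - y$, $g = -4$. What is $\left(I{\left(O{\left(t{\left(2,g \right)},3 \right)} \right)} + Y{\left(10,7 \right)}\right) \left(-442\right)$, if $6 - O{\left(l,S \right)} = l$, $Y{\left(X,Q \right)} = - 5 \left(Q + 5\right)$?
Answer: $24310$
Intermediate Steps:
$Y{\left(X,Q \right)} = -25 - 5 Q$ ($Y{\left(X,Q \right)} = - 5 \left(5 + Q\right) = -25 - 5 Q$)
$O{\left(l,S \right)} = 6 - l$
$\left(I{\left(O{\left(t{\left(2,g \right)},3 \right)} \right)} + Y{\left(10,7 \right)}\right) \left(-442\right) = \left(\left(6 - \left(-3 - -4\right)\right) - 60\right) \left(-442\right) = \left(\left(6 - \left(-3 + 4\right)\right) - 60\right) \left(-442\right) = \left(\left(6 - 1\right) - 60\right) \left(-442\right) = \left(5 - 60\right) \left(-442\right) = \left(-55\right) \left(-442\right) = 24310$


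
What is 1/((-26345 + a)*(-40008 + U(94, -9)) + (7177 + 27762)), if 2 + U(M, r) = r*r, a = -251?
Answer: 1/1061986623 ≈ 9.4163e-10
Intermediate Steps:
U(M, r) = -2 + r² (U(M, r) = -2 + r*r = -2 + r²)
1/((-26345 + a)*(-40008 + U(94, -9)) + (7177 + 27762)) = 1/((-26345 - 251)*(-40008 + (-2 + (-9)²)) + (7177 + 27762)) = 1/(-26596*(-40008 + (-2 + 81)) + 34939) = 1/(-26596*(-40008 + 79) + 34939) = 1/(-26596*(-39929) + 34939) = 1/(1061951684 + 34939) = 1/1061986623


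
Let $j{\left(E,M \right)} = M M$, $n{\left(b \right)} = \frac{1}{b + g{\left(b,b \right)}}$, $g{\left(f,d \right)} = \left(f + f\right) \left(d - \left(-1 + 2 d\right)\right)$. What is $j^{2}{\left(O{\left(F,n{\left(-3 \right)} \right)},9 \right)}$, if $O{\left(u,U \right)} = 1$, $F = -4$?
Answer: $6561$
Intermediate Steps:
$g{\left(f,d \right)} = 2 f \left(1 - d\right)$ ($g{\left(f,d \right)} = 2 f \left(d - \left(-1 + 2 d\right)\right) = 2 f \left(1 - d\right)$)
$n{\left(b \right)} = \frac{1}{b + 2 b \left(1 - b\right)}$
$j{\left(E,M \right)} = M^{2}$
$j^{2}{\left(O{\left(F,n{\left(-3 \right)} \right)},9 \right)} = \left(9^{2}\right)^{2} = 81^{2} = 6561$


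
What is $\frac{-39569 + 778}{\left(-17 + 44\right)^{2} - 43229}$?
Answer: $\frac{38791}{42500} \approx 0.91273$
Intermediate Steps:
$\frac{-39569 + 778}{\left(-17 + 44\right)^{2} - 43229} = - \frac{38791}{27^{2} - 43229} = - \frac{38791}{729 - 43229} = - \frac{38791}{-42500} = \left(-38791\right) \left(- \frac{1}{42500}\right) = \frac{38791}{42500}$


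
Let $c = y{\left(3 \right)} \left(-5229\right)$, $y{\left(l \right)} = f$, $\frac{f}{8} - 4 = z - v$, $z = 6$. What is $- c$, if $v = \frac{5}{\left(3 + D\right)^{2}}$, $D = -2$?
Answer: $209160$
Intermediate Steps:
$v = 5$ ($v = \frac{5}{\left(3 - 2\right)^{2}} = \frac{5}{1^{2}} = \frac{5}{1} = 5 \cdot 1 = 5$)
$f = 40$ ($f = 32 + 8 \left(6 - 5\right) = 32 + 8 \cdot 1 = 32 + 8 = 40$)
$y{\left(l \right)} = 40$
$c = -209160$ ($c = 40 \left(-5229\right) = -209160$)
$- c = \left(-1\right) \left(-209160\right) = 209160$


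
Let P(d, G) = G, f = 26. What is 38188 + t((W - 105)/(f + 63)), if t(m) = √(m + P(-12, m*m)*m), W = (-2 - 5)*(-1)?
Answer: 38188 + 35*I*√124778/7921 ≈ 38188.0 + 1.5608*I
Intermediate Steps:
W = 7 (W = -7*(-1) = 7)
t(m) = √(m + m³) (t(m) = √(m + (m*m)*m) = √(m + m²*m) = √(m + m³))
38188 + t((W - 105)/(f + 63)) = 38188 + √((7 - 105)/(26 + 63) + ((7 - 105)/(26 + 63))³) = 38188 + √(-98/89 + (-98/89)³) = 38188 + √(-98/89 - 941192/704969) = 38188 + √(-1717450/704969) = 38188 + 35*I*√124778/7921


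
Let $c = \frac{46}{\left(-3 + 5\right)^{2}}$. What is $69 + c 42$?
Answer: $552$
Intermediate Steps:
$c = \frac{23}{2}$ ($c = \frac{46}{2^{2}} = \frac{46}{4} = 46 \cdot \frac{1}{4} = \frac{23}{2} \approx 11.5$)
$69 + c 42 = 69 + \frac{23}{2} \cdot 42 = 69 + 483 = 552$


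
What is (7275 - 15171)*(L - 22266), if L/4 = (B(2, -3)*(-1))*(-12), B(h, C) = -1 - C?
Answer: 175054320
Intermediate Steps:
L = 96 (L = 4*(((-1 - 1*(-3))*(-1))*(-12)) = 4*(((-1 + 3)*(-1))*(-12)) = 4*((2*(-1))*(-12)) = 4*(-2*(-12)) = 4*24 = 96)
(7275 - 15171)*(L - 22266) = (7275 - 15171)*(96 - 22266) = -7896*(-22170) = 175054320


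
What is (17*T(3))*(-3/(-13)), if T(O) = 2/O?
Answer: 34/13 ≈ 2.6154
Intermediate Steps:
(17*T(3))*(-3/(-13)) = (17*(2/3))*(-3/(-13)) = (17*(2*(⅓)))*(-3*(-1/13)) = (17*(⅔))*(3/13) = (34/3)*(3/13) = 34/13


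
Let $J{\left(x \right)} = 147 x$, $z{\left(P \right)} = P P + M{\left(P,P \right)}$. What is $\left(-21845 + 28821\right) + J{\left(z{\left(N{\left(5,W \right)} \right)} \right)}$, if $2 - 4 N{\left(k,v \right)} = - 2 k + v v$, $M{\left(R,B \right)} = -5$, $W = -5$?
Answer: $\frac{124699}{16} \approx 7793.7$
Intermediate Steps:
$N{\left(k,v \right)} = \frac{1}{2} + \frac{k}{2} - \frac{v^{2}}{4}$ ($N{\left(k,v \right)} = \frac{1}{2} - \frac{- 2 k + v v}{4} = \frac{1}{2} - \frac{- 2 k + v^{2}}{4} = \frac{1}{2} - \frac{v^{2} - 2 k}{4} = \frac{1}{2} + \left(\frac{k}{2} - \frac{v^{2}}{4}\right) = \frac{1}{2} + \frac{k}{2} - \frac{v^{2}}{4}$)
$z{\left(P \right)} = -5 + P^{2}$ ($z{\left(P \right)} = P P - 5 = P^{2} - 5 = -5 + P^{2}$)
$\left(-21845 + 28821\right) + J{\left(z{\left(N{\left(5,W \right)} \right)} \right)} = \left(-21845 + 28821\right) + 147 \left(-5 + \left(\frac{1}{2} + \frac{1}{2} \cdot 5 - \frac{\left(-5\right)^{2}}{4}\right)^{2}\right) = 6976 + 147 \left(-5 + \left(\frac{1}{2} + \frac{5}{2} - \frac{25}{4}\right)^{2}\right) = 6976 + 147 \left(-5 + \left(- \frac{13}{4}\right)^{2}\right) = 6976 + 147 \left(-5 + \frac{169}{16}\right) = 6976 + 147 \cdot \frac{89}{16} = 6976 + \frac{13083}{16} = \frac{124699}{16}$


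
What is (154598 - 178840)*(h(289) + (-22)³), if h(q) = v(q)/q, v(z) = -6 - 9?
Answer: 4388211262/17 ≈ 2.5813e+8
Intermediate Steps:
v(z) = -15
h(q) = -15/q
(154598 - 178840)*(h(289) + (-22)³) = (154598 - 178840)*(-15/289 + (-22)³) = -24242*(-15*1/289 - 10648) = -24242*(-15/289 - 10648) = -24242*(-3077287/289) = 4388211262/17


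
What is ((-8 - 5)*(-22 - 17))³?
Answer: 130323843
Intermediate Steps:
((-8 - 5)*(-22 - 17))³ = (-13*(-39))³ = 507³ = 130323843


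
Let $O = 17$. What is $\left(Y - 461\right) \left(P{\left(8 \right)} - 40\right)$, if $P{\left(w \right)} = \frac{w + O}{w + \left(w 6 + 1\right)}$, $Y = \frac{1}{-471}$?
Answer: $\frac{25770140}{1413} \approx 18238.0$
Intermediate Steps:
$Y = - \frac{1}{471} \approx -0.0021231$
$P{\left(w \right)} = \frac{17 + w}{1 + 7 w}$ ($P{\left(w \right)} = \frac{w + 17}{w + \left(w 6 + 1\right)} = \frac{17 + w}{w + \left(6 w + 1\right)} = \frac{17 + w}{w + \left(1 + 6 w\right)} = \frac{17 + w}{1 + 7 w}$)
$\left(Y - 461\right) \left(P{\left(8 \right)} - 40\right) = \left(- \frac{1}{471} - 461\right) \left(\frac{17 + 8}{1 + 7 \cdot 8} - 40\right) = - \frac{217132 \left(\frac{1}{1 + 56} \cdot 25 - 40\right)}{471} = - \frac{217132 \left(\frac{1}{57} \cdot 25 - 40\right)}{471} = - \frac{217132 \left(\frac{25}{57} - 40\right)}{471} = \left(- \frac{217132}{471}\right) \left(- \frac{2255}{57}\right) = \frac{25770140}{1413}$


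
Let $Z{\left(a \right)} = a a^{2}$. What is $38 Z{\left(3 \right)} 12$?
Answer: $12312$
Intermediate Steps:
$Z{\left(a \right)} = a^{3}$
$38 Z{\left(3 \right)} 12 = 38 \cdot 3^{3} \cdot 12 = 38 \cdot 27 \cdot 12 = 1026 \cdot 12 = 12312$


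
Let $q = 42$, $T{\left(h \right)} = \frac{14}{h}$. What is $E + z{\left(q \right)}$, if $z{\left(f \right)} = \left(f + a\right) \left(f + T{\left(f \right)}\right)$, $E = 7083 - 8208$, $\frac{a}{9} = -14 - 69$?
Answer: $-30970$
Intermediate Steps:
$a = -747$ ($a = 9 \left(-14 - 69\right) = 9 \left(-83\right) = -747$)
$E = -1125$
$z{\left(f \right)} = \left(-747 + f\right) \left(f + \frac{14}{f}\right)$ ($z{\left(f \right)} = \left(f - 747\right) \left(f + \frac{14}{f}\right) = \left(-747 + f\right) \left(f + \frac{14}{f}\right)$)
$E + z{\left(q \right)} = -1125 + \left(14 + 42^{2} - \frac{10458}{42} - 31374\right) = -1125 + \left(14 + 1764 - 249 - 31374\right) = -1125 - 29845 = -30970$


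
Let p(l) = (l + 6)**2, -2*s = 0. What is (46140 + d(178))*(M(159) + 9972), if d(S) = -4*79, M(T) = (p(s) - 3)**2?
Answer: 506859264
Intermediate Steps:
s = 0 (s = -1/2*0 = 0)
p(l) = (6 + l)**2
M(T) = 1089 (M(T) = ((6 + 0)**2 - 3)**2 = (6**2 - 3)**2 = (36 - 3)**2 = 33**2 = 1089)
d(S) = -316
(46140 + d(178))*(M(159) + 9972) = (46140 - 316)*(1089 + 9972) = 45824*11061 = 506859264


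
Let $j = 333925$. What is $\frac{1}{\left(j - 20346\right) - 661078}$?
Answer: $- \frac{1}{347499} \approx -2.8777 \cdot 10^{-6}$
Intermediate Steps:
$\frac{1}{\left(j - 20346\right) - 661078} = \frac{1}{\left(333925 - 20346\right) - 661078} = \frac{1}{313579 - 661078} = \frac{1}{-347499} = - \frac{1}{347499}$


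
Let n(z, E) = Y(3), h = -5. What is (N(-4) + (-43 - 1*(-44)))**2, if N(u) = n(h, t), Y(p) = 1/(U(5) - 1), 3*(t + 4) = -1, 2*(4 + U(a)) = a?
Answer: 9/25 ≈ 0.36000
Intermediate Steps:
U(a) = -4 + a/2
t = -13/3 (t = -4 + (1/3)*(-1) = -4 - 1/3 = -13/3 ≈ -4.3333)
Y(p) = -2/5 (Y(p) = 1/((-4 + (1/2)*5) - 1) = 1/((-4 + 5/2) - 1) = 1/(-3/2 - 1) = 1/(-5/2) = -2/5)
n(z, E) = -2/5
N(u) = -2/5
(N(-4) + (-43 - 1*(-44)))**2 = (-2/5 + (-43 - 1*(-44)))**2 = (-2/5 + (-43 + 44))**2 = (-2/5 + 1)**2 = (3/5)**2 = 9/25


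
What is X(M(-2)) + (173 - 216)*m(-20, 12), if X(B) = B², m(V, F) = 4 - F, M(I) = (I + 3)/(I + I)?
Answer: 5505/16 ≈ 344.06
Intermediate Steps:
M(I) = (3 + I)/(2*I) (M(I) = (3 + I)/((2*I)) = (3 + I)*(1/(2*I)) = (3 + I)/(2*I))
X(M(-2)) + (173 - 216)*m(-20, 12) = ((½)*(3 - 2)/(-2))² + (173 - 216)*(4 - 1*12) = ((½)*(-½)*1)² - 43*(4 - 12) = (-¼)² - 43*(-8) = 1/16 + 344 = 5505/16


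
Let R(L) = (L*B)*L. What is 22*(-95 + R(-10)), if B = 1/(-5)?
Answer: -2530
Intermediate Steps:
B = -⅕ ≈ -0.20000
R(L) = -L²/5 (R(L) = (L*(-⅕))*L = (-L/5)*L = -L²/5)
22*(-95 + R(-10)) = 22*(-95 - ⅕*(-10)²) = 22*(-95 - ⅕*100) = 22*(-95 - 20) = 22*(-115) = -2530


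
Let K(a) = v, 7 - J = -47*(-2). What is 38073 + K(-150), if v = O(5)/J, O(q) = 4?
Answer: 3312347/87 ≈ 38073.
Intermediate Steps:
J = -87 (J = 7 - (-47)*(-2) = 7 - 1*94 = 7 - 94 = -87)
v = -4/87 (v = 4/(-87) = 4*(-1/87) = -4/87 ≈ -0.045977)
K(a) = -4/87
38073 + K(-150) = 38073 - 4/87 = 3312347/87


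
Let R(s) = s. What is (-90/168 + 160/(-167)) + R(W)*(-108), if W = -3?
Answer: 1508039/4676 ≈ 322.51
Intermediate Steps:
(-90/168 + 160/(-167)) + R(W)*(-108) = (-90/168 + 160/(-167)) - 3*(-108) = (-90*1/168 + 160*(-1/167)) + 324 = (-15/28 - 160/167) + 324 = -6985/4676 + 324 = 1508039/4676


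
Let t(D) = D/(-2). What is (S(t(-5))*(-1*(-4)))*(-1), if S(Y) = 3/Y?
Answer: -24/5 ≈ -4.8000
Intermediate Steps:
t(D) = -D/2 (t(D) = D*(-½) = -D/2)
(S(t(-5))*(-1*(-4)))*(-1) = ((3/((-½*(-5))))*(-1*(-4)))*(-1) = ((3/(5/2))*4)*(-1) = ((3*(⅖))*4)*(-1) = ((6/5)*4)*(-1) = (24/5)*(-1) = -24/5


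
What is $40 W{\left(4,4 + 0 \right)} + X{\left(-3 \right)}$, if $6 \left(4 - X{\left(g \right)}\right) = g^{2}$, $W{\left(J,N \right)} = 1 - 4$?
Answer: $- \frac{235}{2} \approx -117.5$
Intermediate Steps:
$W{\left(J,N \right)} = -3$
$X{\left(g \right)} = 4 - \frac{g^{2}}{6}$
$40 W{\left(4,4 + 0 \right)} + X{\left(-3 \right)} = 40 \left(-3\right) + \left(4 - \frac{\left(-3\right)^{2}}{6}\right) = -120 + \left(4 - \frac{3}{2}\right) = -120 + \frac{5}{2} = - \frac{235}{2}$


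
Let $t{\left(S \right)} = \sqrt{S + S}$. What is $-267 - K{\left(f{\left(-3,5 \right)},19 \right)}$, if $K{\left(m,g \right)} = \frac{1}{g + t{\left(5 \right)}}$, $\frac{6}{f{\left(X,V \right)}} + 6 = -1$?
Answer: $- \frac{93736}{351} + \frac{\sqrt{10}}{351} \approx -267.04$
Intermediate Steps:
$f{\left(X,V \right)} = - \frac{6}{7}$ ($f{\left(X,V \right)} = \frac{6}{-6 - 1} = \frac{6}{-7} = 6 \left(- \frac{1}{7}\right) = - \frac{6}{7}$)
$t{\left(S \right)} = \sqrt{2} \sqrt{S}$ ($t{\left(S \right)} = \sqrt{2 S} = \sqrt{2} \sqrt{S}$)
$K{\left(m,g \right)} = \frac{1}{g + \sqrt{10}}$ ($K{\left(m,g \right)} = \frac{1}{g + \sqrt{2} \sqrt{5}} = \frac{1}{g + \sqrt{10}}$)
$-267 - K{\left(f{\left(-3,5 \right)},19 \right)} = -267 - \frac{1}{19 + \sqrt{10}}$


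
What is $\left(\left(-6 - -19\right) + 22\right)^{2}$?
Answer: $1225$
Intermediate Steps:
$\left(\left(-6 - -19\right) + 22\right)^{2} = \left(\left(-6 + 19\right) + 22\right)^{2} = \left(13 + 22\right)^{2} = 35^{2} = 1225$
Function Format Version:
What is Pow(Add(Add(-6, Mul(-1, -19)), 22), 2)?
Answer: 1225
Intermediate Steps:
Pow(Add(Add(-6, Mul(-1, -19)), 22), 2) = Pow(Add(Add(-6, 19), 22), 2) = Pow(Add(13, 22), 2) = Pow(35, 2) = 1225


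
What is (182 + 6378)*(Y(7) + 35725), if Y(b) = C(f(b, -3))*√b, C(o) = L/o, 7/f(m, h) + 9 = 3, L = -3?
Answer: 234356000 + 118080*√7/7 ≈ 2.3440e+8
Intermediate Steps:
f(m, h) = -7/6 (f(m, h) = 7/(-9 + 3) = 7/(-6) = 7*(-⅙) = -7/6)
C(o) = -3/o
Y(b) = 18*√b/7 (Y(b) = (-3/(-7/6))*√b = (-3*(-6/7))*√b = 18*√b/7)
(182 + 6378)*(Y(7) + 35725) = (182 + 6378)*(18*√7/7 + 35725) = 6560*(35725 + 18*√7/7) = 234356000 + 118080*√7/7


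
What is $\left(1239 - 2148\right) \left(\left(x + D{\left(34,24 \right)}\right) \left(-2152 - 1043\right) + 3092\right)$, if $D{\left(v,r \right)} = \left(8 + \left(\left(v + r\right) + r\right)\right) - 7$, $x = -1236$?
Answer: $-3351416643$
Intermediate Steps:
$D{\left(v,r \right)} = 1 + v + 2 r$ ($D{\left(v,r \right)} = \left(8 + \left(\left(r + v\right) + r\right)\right) - 7 = \left(8 + \left(v + 2 r\right)\right) - 7 = \left(8 + v + 2 r\right) - 7 = 1 + v + 2 r$)
$\left(1239 - 2148\right) \left(\left(x + D{\left(34,24 \right)}\right) \left(-2152 - 1043\right) + 3092\right) = \left(1239 - 2148\right) \left(\left(-1236 + \left(1 + 34 + 2 \cdot 24\right)\right) \left(-2152 - 1043\right) + 3092\right) = - 909 \left(\left(-1236 + \left(1 + 34 + 48\right)\right) \left(-3195\right) + 3092\right) = - 909 \left(\left(-1236 + 83\right) \left(-3195\right) + 3092\right) = - 909 \left(\left(-1153\right) \left(-3195\right) + 3092\right) = - 909 \left(3683835 + 3092\right) = \left(-909\right) 3686927 = -3351416643$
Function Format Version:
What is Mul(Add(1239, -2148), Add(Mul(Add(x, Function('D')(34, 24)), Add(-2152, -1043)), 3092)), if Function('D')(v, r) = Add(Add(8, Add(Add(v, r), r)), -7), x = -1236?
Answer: -3351416643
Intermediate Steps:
Function('D')(v, r) = Add(1, v, Mul(2, r)) (Function('D')(v, r) = Add(Add(8, Add(Add(r, v), r)), -7) = Add(Add(8, Add(v, Mul(2, r))), -7) = Add(Add(8, v, Mul(2, r)), -7) = Add(1, v, Mul(2, r)))
Mul(Add(1239, -2148), Add(Mul(Add(x, Function('D')(34, 24)), Add(-2152, -1043)), 3092)) = Mul(Add(1239, -2148), Add(Mul(Add(-1236, Add(1, 34, Mul(2, 24))), Add(-2152, -1043)), 3092)) = Mul(-909, Add(Mul(Add(-1236, Add(1, 34, 48)), -3195), 3092)) = Mul(-909, Add(Mul(Add(-1236, 83), -3195), 3092)) = Mul(-909, Add(Mul(-1153, -3195), 3092)) = Mul(-909, Add(3683835, 3092)) = Mul(-909, 3686927) = -3351416643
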